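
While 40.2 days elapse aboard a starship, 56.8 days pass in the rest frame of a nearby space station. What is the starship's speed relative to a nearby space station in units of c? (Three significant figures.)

γ = Δt/Δτ = 56.8/40.2 = 1.4129.
β = √(1 − 1/γ²) = √(1 − 0.50093) = √0.49907 = 0.706.

0.706c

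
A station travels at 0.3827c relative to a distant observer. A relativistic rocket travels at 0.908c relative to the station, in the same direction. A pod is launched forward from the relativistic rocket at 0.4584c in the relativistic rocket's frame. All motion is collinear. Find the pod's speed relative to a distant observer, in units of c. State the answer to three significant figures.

Apply u = (u'+v)/(1+u'v) twice. Pod in the station frame: (0.4584+0.908)/(1+0.4584·0.908) = 1.3664/1.4162272 = 0.96482c.
That velocity, transformed to the rest frame of a distant observer: (0.96482+0.3827)/(1+0.96482·0.3827) = 1.34752/1.369236614 = 0.98414c.

0.984c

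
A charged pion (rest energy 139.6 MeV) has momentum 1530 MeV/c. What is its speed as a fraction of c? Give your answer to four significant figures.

βγ = pc/(mc²) = 1530/139.6 = 10.96.
Since γ² = 1 + (βγ)² = 121.122, γ = √121.122 = 11.0055, and β = (βγ)/γ = 10.96/11.0055 = 0.9959.

0.9959c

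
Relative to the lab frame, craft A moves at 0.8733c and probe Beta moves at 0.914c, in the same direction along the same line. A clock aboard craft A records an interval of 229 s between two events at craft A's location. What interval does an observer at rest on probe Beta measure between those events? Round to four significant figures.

The velocity of craft A relative to probe Beta is (0.8733 − 0.914)c / (1 − 0.8733×0.914) = −0.20168c; relative speed 0.20168c.
At |u| = 0.20168c, γ = (1 − 0.0406748)^(−1/2) = 1.021.
Craft A's interval is proper; time dilation gives Δt_B = γΔτ = 1.021 × 229 s = 233.8 s.

233.8 s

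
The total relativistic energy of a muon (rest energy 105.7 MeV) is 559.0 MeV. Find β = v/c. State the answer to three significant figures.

Total energy E = γmc² gives γ = 559.0/105.7 = 5.2886.
Hence β = √(1 − 1/γ²) = √(1 − 0.0357535) = √0.9642465 = 0.982.

0.982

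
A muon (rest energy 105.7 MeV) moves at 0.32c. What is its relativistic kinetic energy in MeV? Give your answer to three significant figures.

5.87 MeV

γ = 1/√(1 − β²) = 1/√(1 − 0.1024) = 1/√0.8976 = 1.055501.
Kinetic energy: K = (γ − 1)mc² = (1.055501 − 1) × 105.7 MeV = 0.055501 × 105.7 = 5.87 MeV.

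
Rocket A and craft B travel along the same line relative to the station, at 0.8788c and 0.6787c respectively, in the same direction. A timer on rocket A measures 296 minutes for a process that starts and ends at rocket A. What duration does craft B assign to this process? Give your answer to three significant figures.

341 minutes

Speed of rocket A in craft B's frame: u = (v_A − v_B)/(1 − v_A v_B/c²) = (0.8788 − 0.6787)/(1 − 0.8788×0.6787) = 0.2001/0.40355844 = 0.49584; |u| = 0.49584c.
γ for this relative speed: γ = 1/√(1 − 0.245857) = 1.1515.
The clock on rocket A records proper time, so craft B measures Δt = γΔτ = 1.1515 × 296 = 341 minutes.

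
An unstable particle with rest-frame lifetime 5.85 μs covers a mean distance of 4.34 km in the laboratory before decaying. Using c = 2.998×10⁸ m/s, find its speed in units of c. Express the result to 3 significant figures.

0.927c

Let x = d/(cτ) = 4340 m / (2.998×10⁸ m/s × 5.850×10^-6 s) = 2.4746. Since d = βγcτ, x = βγ = β/√(1−β²).
Solving: β² = x²/(1+x²) = 6.12365/7.12365 = 0.859623, so β = 0.927.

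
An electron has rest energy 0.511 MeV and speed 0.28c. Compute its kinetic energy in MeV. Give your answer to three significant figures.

0.0213 MeV

Lorentz factor: γ = (1 − 0.0784)^(−1/2) = 1.041667.
Kinetic energy: K = (γ − 1)mc² = (1.041667 − 1) × 0.511 MeV = 0.041667 × 0.511 = 0.0213 MeV.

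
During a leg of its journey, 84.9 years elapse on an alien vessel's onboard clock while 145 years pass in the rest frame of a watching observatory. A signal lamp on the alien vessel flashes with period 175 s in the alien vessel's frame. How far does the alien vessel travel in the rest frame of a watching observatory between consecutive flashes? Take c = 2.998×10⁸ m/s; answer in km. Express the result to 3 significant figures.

From Δt = γΔτ: γ = 145/84.9 = 1.70789.
β = √(1 − 1/γ²) = 0.81066. Lab-frame period = γτ = 1.70789×175 s = 298.88 s. Distance = βc × γτ = 0.81066 × 2.998×10⁸ m/s × 298.88 s = 7.2639×10^10 m = 7.26×10^7 km.

7.26×10^7 km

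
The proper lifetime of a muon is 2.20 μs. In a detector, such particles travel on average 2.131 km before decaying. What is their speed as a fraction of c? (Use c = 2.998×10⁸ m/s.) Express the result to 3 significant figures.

0.955c

d = βγcτ ⇒ βγ = d/(cτ) = 2131 m / (659.56 m) = 3.2309.
β = (βγ)/√(1+(βγ)²) = 3.2309/√11.4387 = 0.955.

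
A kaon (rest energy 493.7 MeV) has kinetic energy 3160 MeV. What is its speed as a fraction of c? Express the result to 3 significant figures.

0.991c

γ = 1 + K/(mc²) = 1 + 3160/493.7 = 7.4006.
β = √(1 − 1/γ²) = √(1 − 0.0182585) = √0.9817415 = 0.991.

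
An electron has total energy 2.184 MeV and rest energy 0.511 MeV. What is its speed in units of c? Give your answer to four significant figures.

Total energy E = γmc² gives γ = 2.184/0.511 = 4.274.
Hence β = √(1 − 1/γ²) = √(1 − 0.0547433) = √0.9452567 = 0.9722.

0.9722c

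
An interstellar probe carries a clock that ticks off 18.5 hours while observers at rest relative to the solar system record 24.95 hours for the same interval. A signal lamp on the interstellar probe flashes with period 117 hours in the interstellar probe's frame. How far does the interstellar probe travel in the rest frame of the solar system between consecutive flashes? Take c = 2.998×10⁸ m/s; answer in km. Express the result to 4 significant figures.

1.143×10^11 km

The time-dilation ratio gives γ = 24.95/18.5 = 1.34865.
β = √(1 − 1/γ²) = 0.67097. Lab-frame period = γτ = 1.34865×117 hours = 157.79 hours. Distance = βc × γτ = 0.67097 × 2.998×10⁸ m/s × 568044 s = 1.1427×10^14 m = 1.143×10^11 km.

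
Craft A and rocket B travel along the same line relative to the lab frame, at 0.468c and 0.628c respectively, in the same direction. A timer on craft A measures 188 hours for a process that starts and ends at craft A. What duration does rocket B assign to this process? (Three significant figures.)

193 hours

Transform craft A's velocity into rocket B's frame: (0.468 − 0.628)/(1 − 0.468·0.628) = −0.16/0.706096, so the relative speed is 0.2266c.
At |u| = 0.2266c, γ = (1 − 0.0513476)^(−1/2) = 1.0267.
The clock on craft A records proper time, so rocket B measures Δt = γΔτ = 1.0267 × 188 = 193 hours.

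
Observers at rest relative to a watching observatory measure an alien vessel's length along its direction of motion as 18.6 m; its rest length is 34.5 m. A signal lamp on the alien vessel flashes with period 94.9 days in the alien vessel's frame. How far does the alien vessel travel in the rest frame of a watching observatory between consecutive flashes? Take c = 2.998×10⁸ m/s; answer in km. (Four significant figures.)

3.840×10^12 km

Length contraction gives γ = L₀/L = 34.5/18.6 = 1.85484.
β = √(1 − 1/γ²) = 0.84222. Lab-frame period = γτ = 1.85484×94.9 days = 176.02 days. Distance = βc × γτ = 0.84222 × 2.998×10⁸ m/s × 15208128 s = 3.8400×10^15 m = 3.840×10^12 km.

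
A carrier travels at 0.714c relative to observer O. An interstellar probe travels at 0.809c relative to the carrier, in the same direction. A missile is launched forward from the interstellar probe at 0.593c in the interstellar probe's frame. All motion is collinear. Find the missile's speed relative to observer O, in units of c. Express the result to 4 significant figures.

0.9910c

Compose velocities in two stages. Stage 1 (into S'): u₁ = (0.593+0.809)/(1+0.593×0.809) = 0.94747.
Stage 2 (into S): u = (0.94747+0.714)/(1+0.94747×0.714) = 0.99104, so the speed is 0.9910c.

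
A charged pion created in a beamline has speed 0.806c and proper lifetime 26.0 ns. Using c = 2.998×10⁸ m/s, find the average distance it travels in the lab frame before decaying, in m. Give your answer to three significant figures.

10.6 m

With β = 0.806, γ = 1/√(1 − 0.806²) = 1/√0.350364 = 1.6894.
Lab-frame lifetime: Δt = γτ = 1.6894 × 26.0 ns = 43.924 ns.
Distance: d = vΔt = 0.806 × 2.998×10⁸ m/s × 4.3924×10^-8 s = 10.6 m.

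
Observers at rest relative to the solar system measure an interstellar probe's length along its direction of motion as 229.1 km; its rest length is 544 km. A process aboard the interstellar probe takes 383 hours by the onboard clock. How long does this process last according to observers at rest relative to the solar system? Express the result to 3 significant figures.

909 hours

Length contraction gives γ = L₀/L = 544/229.1 = 2.37451.
The same γ dilates the second interval: 2.37451 × 383 hours = 909 hours.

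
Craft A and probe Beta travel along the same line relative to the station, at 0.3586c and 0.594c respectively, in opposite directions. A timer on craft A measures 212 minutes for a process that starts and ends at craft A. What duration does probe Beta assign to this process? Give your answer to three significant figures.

The velocity of craft A relative to probe Beta is (0.3586 + 0.594)c / (1 + 0.3586×0.594) = 0.78532c; relative speed 0.78532c.
At |u| = 0.78532c, γ = (1 − 0.616728)^(−1/2) = 1.6153.
The clock on craft A records proper time, so probe Beta measures Δt = γΔτ = 1.6153 × 212 = 342 minutes.

342 minutes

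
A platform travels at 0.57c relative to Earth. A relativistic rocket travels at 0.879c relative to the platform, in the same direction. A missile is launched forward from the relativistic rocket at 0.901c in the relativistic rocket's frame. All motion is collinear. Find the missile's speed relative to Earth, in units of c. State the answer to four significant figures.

0.9982c

Compose velocities in two stages. Stage 1 (into S'): u₁ = (0.901+0.879)/(1+0.901×0.879) = 0.99332.
Stage 2 (into S): u = (0.99332+0.57)/(1+0.99332×0.57) = 0.99817, so the speed is 0.9982c.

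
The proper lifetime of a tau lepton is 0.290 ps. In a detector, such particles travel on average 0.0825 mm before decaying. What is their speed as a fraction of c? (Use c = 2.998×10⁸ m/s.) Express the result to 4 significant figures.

Lab distance = (lab lifetime)·v = γτ·βc, so βγ = d/(cτ) = 8.250×10^-5/(2.998×10⁸ × 2.900×10^-13) = 0.94891.
With βγ = 0.94891: γ² = 1 + (βγ)² = 1.90043, and β = (βγ)/γ = 0.94891/1.37856 = 0.6883.

0.6883c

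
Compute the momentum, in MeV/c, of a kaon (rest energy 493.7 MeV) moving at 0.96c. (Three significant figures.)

γ = 1/√(1 − β²) = 1/√(1 − 0.9216) = 1/√0.0784 = 1/0.28 = 3.5714.
Momentum: p = γβ·mc = 3.5714 × 0.96 × 493.7 MeV/c = 1690 MeV/c.

1690 MeV/c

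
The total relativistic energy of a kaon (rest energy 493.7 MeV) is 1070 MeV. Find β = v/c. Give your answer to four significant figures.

γ = E/(mc²) = 1070/493.7 = 2.1673.
β = √(1 − 1/γ²) = √(1 − 0.212893) = √0.787107 = 0.8872.

0.8872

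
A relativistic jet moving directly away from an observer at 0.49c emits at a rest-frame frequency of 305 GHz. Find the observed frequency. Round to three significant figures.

Relativistic Doppler (source moving away): f_obs = f_src · √((1−β)/(1+β)).
With β = 0.49: factor = √(0.51/1.49) = 0.58505.
f_obs = 305 × 0.58505 = 178 GHz.

178 GHz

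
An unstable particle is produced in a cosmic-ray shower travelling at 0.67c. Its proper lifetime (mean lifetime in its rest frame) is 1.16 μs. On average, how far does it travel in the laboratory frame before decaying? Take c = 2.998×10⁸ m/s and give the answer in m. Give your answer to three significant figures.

β² = 0.4489, so γ = 1/√0.5511 = 1.3471.
Lab-frame lifetime: Δt = γτ = 1.3471 × 1.16 μs = 1.5626 μs.
Distance: d = vΔt = 0.67 × 2.998×10⁸ m/s × 1.5626×10^-6 s = 314 m.

314 m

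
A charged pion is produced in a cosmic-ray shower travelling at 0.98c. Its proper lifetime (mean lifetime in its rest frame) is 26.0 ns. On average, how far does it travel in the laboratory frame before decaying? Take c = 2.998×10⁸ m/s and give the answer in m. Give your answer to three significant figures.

With β = 0.98, γ = 1/√(1 − 0.98²) = 1/√0.0396 = 5.0252.
Lab-frame lifetime: Δt = γτ = 5.0252 × 26.0 ns = 130.66 ns.
Distance: d = vΔt = 0.98 × 2.998×10⁸ m/s × 1.3066×10^-7 s = 38.4 m.

38.4 m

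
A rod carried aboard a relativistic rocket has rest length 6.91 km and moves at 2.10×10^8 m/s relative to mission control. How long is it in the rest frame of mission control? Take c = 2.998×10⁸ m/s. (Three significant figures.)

4.93 km

β = v/c = (2.10×10^8 m/s)/(2.998×10⁸ m/s) = 0.700467.
β² = 0.490654, so γ = 1/√0.509346 = 1.4012.
Along the direction of motion the measured length is L₀/γ = 6.91/1.4012 = 4.93 km.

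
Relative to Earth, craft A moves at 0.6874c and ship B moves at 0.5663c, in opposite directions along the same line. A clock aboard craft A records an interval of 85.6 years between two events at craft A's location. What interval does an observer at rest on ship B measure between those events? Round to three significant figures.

Transform craft A's velocity into ship B's frame: (0.6874 + 0.5663)/(1 + 0.6874·0.5663) = 1.2537/1.38927462, so the relative speed is 0.90241c.
γ for this relative speed: γ = 1/√(1 − 0.814344) = 2.3208.
The clock on craft A records proper time, so ship B measures Δt = γΔτ = 2.3208 × 85.6 = 199 years.

199 years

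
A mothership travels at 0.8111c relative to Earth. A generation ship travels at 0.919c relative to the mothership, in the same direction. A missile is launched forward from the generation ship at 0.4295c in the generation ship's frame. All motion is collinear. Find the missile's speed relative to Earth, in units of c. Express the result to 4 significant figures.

First combine the missile and generation ship (S''→S'): u₁ = (0.4295 + 0.919)/(1 + 0.4295×0.919) = 1.3485/1.3947105 = 0.96687.
Then combine with the mothership (S'→S): u = (0.96687 + 0.8111)/(1 + 0.96687×0.8111) = 1.77797/1.784228257 = 0.99649.

0.9965c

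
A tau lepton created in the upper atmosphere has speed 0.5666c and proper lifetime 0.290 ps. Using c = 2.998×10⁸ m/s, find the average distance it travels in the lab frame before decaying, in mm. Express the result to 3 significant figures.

0.0598 mm

γ = 1/√(1 − β²) = 1/√(1 − 0.32103556) = 1/√0.67896444 = 1/0.823993 = 1.2136.
Lab-frame lifetime: Δt = γτ = 1.2136 × 0.290 ps = 0.35194 ps.
Distance: d = vΔt = 0.5666 × 2.998×10⁸ m/s × 3.5194×10^-13 s = 5.98×10^-5 m = 0.0598 mm.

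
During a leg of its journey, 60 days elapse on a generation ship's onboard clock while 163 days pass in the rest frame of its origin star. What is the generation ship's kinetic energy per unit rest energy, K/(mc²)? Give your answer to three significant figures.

1.72

The time-dilation ratio gives γ = 163/60 = 2.71667.
K/(mc²) = γ − 1 = 2.71667 − 1 = 1.72.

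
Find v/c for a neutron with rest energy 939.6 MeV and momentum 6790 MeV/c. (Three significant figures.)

pc/(mc²) = 6790/939.6 = 7.2265 = βγ = β/√(1−β²).
So β² = x²/(1 + x²) with x = 7.2265: x² = 52.2223, β² = 52.2223/53.2223 = 0.981211, β = 0.991.

0.991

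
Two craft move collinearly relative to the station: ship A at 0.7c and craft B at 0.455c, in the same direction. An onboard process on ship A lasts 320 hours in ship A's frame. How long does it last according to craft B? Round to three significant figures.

The velocity of ship A relative to craft B is (0.7 − 0.455)c / (1 − 0.7×0.455) = 0.3595c; relative speed 0.3595c.
γ for this relative speed: γ = 1/√(1 − 0.12924) = 1.0716.
The clock on ship A records proper time, so craft B measures Δt = γΔτ = 1.0716 × 320 = 343 hours.

343 hours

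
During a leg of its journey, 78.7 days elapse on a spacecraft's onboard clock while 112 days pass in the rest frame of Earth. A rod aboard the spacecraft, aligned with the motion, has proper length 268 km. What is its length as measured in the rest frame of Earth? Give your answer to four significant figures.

The time-dilation ratio gives γ = 112/78.7 = 1.42313.
The rod contracts by the same γ: 268 km / 1.42313 = 188.3 km.

188.3 km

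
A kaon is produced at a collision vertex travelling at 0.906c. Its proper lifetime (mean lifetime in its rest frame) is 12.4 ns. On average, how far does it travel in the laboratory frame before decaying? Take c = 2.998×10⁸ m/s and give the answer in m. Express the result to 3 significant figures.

7.96 m

β² = 0.820836, so γ = 1/√0.179164 = 2.3625.
Lab-frame lifetime: Δt = γτ = 2.3625 × 12.4 ns = 29.295 ns.
Distance: d = vΔt = 0.906 × 2.998×10⁸ m/s × 2.9295×10^-8 s = 7.96 m.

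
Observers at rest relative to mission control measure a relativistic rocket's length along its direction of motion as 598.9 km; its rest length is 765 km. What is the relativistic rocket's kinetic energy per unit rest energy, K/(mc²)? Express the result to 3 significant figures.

From L = L₀/γ: γ = 765/598.9 = 1.27734.
Since K = (γ−1)mc², K/(mc²) = 1.27734 − 1 = 0.277.

0.277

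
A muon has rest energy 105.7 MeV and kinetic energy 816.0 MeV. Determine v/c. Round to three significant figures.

0.993

γ = 1 + K/(mc²) = 1 + 816.0/105.7 = 8.72.
β = √(1 − 1/γ²) = √(1 − 0.0131512) = √0.9868488 = 0.993.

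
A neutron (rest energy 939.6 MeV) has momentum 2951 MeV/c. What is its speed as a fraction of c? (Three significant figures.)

pc/(mc²) = 2951/939.6 = 3.1407 = βγ = β/√(1−β²).
So β² = x²/(1 + x²) with x = 3.1407: x² = 9.864, β² = 9.864/10.864 = 0.907953, β = 0.953.

0.953c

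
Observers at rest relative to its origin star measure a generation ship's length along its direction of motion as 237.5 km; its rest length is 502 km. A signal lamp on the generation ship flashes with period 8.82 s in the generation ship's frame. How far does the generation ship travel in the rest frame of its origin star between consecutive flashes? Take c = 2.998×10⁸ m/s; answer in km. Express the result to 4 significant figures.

Length contraction gives γ = L₀/L = 502/237.5 = 2.11368.
β = √(1 − 1/γ²) = 0.881. Lab-frame period = γτ = 2.11368×8.82 s = 18.643 s. Distance = βc × γτ = 0.881 × 2.998×10⁸ m/s × 18.643 s = 4.9241×10^9 m = 4.924×10^6 km.

4.924×10^6 km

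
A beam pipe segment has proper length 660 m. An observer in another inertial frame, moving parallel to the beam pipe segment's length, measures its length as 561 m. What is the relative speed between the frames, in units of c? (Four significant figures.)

0.5268c

Length contraction gives γ = L₀/L = 660/561 = 1.1765.
β = √(1 − 1/γ²) = √0.277536 = 0.5268.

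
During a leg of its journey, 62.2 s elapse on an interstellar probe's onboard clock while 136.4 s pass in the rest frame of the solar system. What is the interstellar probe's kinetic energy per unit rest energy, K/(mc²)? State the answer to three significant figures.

The time-dilation ratio gives γ = 136.4/62.2 = 2.19293.
K/(mc²) = γ − 1 = 2.19293 − 1 = 1.19.

1.19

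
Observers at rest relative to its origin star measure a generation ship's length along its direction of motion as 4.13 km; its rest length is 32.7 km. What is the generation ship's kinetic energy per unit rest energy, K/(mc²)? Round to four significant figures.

6.918

From L = L₀/γ: γ = 32.7/4.13 = 7.91768.
K/(mc²) = γ − 1 = 7.91768 − 1 = 6.918.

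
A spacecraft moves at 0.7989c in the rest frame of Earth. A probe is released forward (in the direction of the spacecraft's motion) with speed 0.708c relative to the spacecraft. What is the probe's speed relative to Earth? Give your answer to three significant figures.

Relativistic velocity addition: u = (u' + v)/(1 + u'v/c²), with u' = 0.708c and v = 0.7989c.
Numerator: 0.708 + 0.7989 = 1.5069. Denominator: 1 + (0.708)(0.7989) = 1.5656212.
u = 1.5069/1.5656212 = 0.96249, so the speed is 0.962c.

0.962c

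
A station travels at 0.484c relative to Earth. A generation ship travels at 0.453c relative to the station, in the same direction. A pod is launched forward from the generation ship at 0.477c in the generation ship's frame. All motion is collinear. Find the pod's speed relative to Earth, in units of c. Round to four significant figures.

0.9114c

Apply u = (u'+v)/(1+u'v) twice. Pod in the station frame: (0.477+0.453)/(1+0.477·0.453) = 0.93/1.216081 = 0.76475c.
That velocity, transformed to the rest frame of Earth: (0.76475+0.484)/(1+0.76475·0.484) = 1.24875/1.370139 = 0.9114c.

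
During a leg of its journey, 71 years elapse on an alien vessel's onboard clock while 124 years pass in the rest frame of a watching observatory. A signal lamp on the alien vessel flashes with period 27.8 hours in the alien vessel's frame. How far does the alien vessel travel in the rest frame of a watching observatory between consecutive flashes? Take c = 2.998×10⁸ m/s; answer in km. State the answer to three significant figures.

The time-dilation ratio gives γ = 124/71 = 1.74648.
β = √(1 − 1/γ²) = 0.81985. Lab-frame period = γτ = 1.74648×27.8 hours = 48.552 hours. Distance = βc × γτ = 0.81985 × 2.998×10⁸ m/s × 174787.2 s = 4.2961×10^13 m = 4.30×10^10 km.

4.30×10^10 km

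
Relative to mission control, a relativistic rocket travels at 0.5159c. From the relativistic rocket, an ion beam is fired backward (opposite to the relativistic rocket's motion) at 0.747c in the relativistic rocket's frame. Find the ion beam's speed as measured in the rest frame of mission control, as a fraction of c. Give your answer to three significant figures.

In units of c, u = (u' + v)/(1 + u'v) with u' = −0.747 and v = 0.5159.
Numerator: −0.747 + 0.5159 = −0.2311. Denominator: 1 + (−0.747)(0.5159) = 0.6146227.
u = −0.2311/0.6146227 = −0.376, so the speed is 0.376c.

0.376c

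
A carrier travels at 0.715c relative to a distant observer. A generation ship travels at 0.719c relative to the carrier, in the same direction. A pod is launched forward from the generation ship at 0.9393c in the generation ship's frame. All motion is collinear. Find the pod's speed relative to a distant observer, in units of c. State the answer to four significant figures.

First combine the pod and generation ship (S''→S'): u₁ = (0.9393 + 0.719)/(1 + 0.9393×0.719) = 1.6583/1.6753567 = 0.98982.
Then combine with the carrier (S'→S): u = (0.98982 + 0.715)/(1 + 0.98982×0.715) = 1.70482/1.7077213 = 0.9983.

0.9983c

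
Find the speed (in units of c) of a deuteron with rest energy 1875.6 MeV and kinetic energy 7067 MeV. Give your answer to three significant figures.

0.978c

K = (γ−1)mc², so γ = 1 + 7067/1875.6 = 4.7679.
Then v/c = √(1 − γ⁻²) = √(1 − 0.0439892) = √0.9560108 = 0.978.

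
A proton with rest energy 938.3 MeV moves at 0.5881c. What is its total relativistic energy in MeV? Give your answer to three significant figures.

With β = 0.5881, γ = 1/√(1 − 0.5881²) = 1/√0.65413839 = 1.2364.
Total energy: E = γmc² = 1.2364 × 938.3 MeV = 1160 MeV.

1160 MeV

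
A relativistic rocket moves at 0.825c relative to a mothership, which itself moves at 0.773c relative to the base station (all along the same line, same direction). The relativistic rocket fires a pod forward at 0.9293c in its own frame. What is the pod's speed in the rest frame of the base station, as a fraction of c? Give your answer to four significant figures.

0.9991c

Apply u = (u'+v)/(1+u'v) twice. Pod in the mothership frame: (0.9293+0.825)/(1+0.9293·0.825) = 1.7543/1.7666725 = 0.993c.
That velocity, transformed to the rest frame of the base station: (0.993+0.773)/(1+0.993·0.773) = 1.766/1.767589 = 0.9991c.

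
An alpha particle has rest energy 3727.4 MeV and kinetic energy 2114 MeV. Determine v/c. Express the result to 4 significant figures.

γ = 1 + K/(mc²) = 1 + 2114/3727.4 = 1.5672.
β = √(1 − 1/γ²) = √(1 − 0.407147) = √0.592853 = 0.7700.

0.7700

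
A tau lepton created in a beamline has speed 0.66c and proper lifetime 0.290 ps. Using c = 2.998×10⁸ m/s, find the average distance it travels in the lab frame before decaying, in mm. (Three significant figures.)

With β = 0.66, γ = 1/√(1 − 0.66²) = 1/√0.5644 = 1.3311.
Lab-frame lifetime: Δt = γτ = 1.3311 × 0.290 ps = 0.38602 ps.
Distance: d = vΔt = 0.66 × 2.998×10⁸ m/s × 3.8602×10^-13 s = 7.64×10^-5 m = 0.0764 mm.

0.0764 mm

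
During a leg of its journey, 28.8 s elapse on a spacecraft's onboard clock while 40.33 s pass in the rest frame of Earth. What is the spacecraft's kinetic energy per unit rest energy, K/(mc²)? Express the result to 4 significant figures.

The time-dilation ratio gives γ = 40.33/28.8 = 1.40035.
Since K = (γ−1)mc², K/(mc²) = 1.40035 − 1 = 0.4003.

0.4003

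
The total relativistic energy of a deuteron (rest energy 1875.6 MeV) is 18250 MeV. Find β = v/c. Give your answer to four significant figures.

0.9947

γ = E/(mc²) = 18250/1875.6 = 9.7302.
β = √(1 − 1/γ²) = √(1 − 0.0105623) = √0.9894377 = 0.9947.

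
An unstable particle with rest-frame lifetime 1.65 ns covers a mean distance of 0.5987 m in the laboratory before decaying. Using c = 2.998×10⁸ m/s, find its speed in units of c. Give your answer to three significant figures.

0.771c

d = βγcτ ⇒ βγ = d/(cτ) = 0.5987 m / (0.49467 m) = 1.2103.
β = (βγ)/√(1+(βγ)²) = 1.2103/√2.46483 = 0.771.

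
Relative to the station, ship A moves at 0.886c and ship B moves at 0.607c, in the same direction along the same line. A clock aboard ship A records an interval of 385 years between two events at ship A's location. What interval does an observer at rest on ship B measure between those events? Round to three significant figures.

483 years

Speed of ship A in ship B's frame: u = (v_A − v_B)/(1 − v_A v_B/c²) = (0.886 − 0.607)/(1 − 0.886×0.607) = 0.279/0.462198 = 0.60364; |u| = 0.60364c.
At |u| = 0.60364c, γ = (1 − 0.364381)^(−1/2) = 1.2543.
Ship A's interval is proper; time dilation gives Δt_B = γΔτ = 1.2543 × 385 years = 483 years.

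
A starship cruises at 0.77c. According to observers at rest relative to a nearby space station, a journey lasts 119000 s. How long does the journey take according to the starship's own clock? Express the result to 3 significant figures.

With β = 0.77, γ = 1/√(1 − 0.77²) = 1/√0.4071 = 1.5673.
The moving clock records proper time: Δτ = Δt/γ = 119000/1.5673 = 75900 s.

75900 s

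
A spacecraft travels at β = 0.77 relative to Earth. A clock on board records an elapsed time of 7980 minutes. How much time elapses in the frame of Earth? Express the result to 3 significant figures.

12500 minutes

γ = 1/√(1 − β²) = 1/√(1 − 0.5929) = 1/√0.4071 = 1/0.638044 = 1.5673.
Time dilation: Δt = γ·Δτ = 1.5673 × 7980 = 12500 minutes.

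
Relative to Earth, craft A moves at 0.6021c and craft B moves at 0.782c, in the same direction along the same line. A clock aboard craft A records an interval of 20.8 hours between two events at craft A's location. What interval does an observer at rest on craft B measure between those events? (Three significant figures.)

Speed of craft A in craft B's frame: u = (v_A − v_B)/(1 − v_A v_B/c²) = (0.6021 − 0.782)/(1 − 0.6021×0.782) = −0.1799/0.5291578 = −0.33997; |u| = 0.33997c.
γ for this relative speed: γ = 1/√(1 − 0.11558) = 1.0633.
The clock on craft A records proper time, so craft B measures Δt = γΔτ = 1.0633 × 20.8 = 22.1 hours.

22.1 hours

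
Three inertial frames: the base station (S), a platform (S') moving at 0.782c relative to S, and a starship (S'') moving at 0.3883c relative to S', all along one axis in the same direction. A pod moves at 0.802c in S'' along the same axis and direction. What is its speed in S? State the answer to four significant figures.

Compose velocities in two stages. Stage 1 (into S'): u₁ = (0.802+0.3883)/(1+0.802×0.3883) = 0.90764.
Stage 2 (into S): u = (0.90764+0.782)/(1+0.90764×0.782) = 0.98822, so the speed is 0.9882c.

0.9882c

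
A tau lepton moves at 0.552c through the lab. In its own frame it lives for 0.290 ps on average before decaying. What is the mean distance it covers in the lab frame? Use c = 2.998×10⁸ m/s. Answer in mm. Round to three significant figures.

Lorentz factor: γ = (1 − 0.304704)^(−1/2) = 1.1993.
Lab-frame lifetime: Δt = γτ = 1.1993 × 0.290 ps = 0.3478 ps.
Distance: d = vΔt = 0.552 × 2.998×10⁸ m/s × 3.4780×10^-13 s = 5.76×10^-5 m = 0.0576 mm.

0.0576 mm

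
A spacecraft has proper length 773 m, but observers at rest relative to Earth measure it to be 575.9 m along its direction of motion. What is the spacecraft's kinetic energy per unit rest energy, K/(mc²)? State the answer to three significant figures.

0.342

Length contraction gives γ = L₀/L = 773/575.9 = 1.34225.
Since K = (γ−1)mc², K/(mc²) = 1.34225 − 1 = 0.342.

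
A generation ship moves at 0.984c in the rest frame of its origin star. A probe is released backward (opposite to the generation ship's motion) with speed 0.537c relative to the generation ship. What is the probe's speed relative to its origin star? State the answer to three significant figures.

0.948c

In units of c, u = (u' + v)/(1 + u'v) with u' = −0.537 and v = 0.984.
Numerator: −0.537 + 0.984 = 0.447. Denominator: 1 + (−0.537)(0.984) = 0.471592.
u = 0.447/0.471592 = 0.94785, so the speed is 0.948c.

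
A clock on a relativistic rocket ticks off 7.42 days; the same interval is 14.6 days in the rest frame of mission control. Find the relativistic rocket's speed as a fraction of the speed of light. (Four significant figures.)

γ = Δt/Δτ = 14.6/7.42 = 1.9677.
β = √(1 − 1/γ²) = √(1 − 0.258275) = √0.741725 = 0.8612.

0.8612c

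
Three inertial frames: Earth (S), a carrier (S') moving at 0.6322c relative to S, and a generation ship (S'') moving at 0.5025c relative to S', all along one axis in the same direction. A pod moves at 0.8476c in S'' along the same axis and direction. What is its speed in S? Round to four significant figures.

First combine the pod and generation ship (S''→S'): u₁ = (0.8476 + 0.5025)/(1 + 0.8476×0.5025) = 1.3501/1.425919 = 0.94683.
Then combine with the carrier (S'→S): u = (0.94683 + 0.6322)/(1 + 0.94683×0.6322) = 1.57903/1.598585926 = 0.98777.

0.9878c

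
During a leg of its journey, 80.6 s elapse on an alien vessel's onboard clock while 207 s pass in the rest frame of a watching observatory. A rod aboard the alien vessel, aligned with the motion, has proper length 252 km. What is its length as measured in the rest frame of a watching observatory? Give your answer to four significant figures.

98.12 km

The time-dilation ratio gives γ = 207/80.6 = 2.56824.
L = L₀/γ = 252/2.56824 = 98.12 km.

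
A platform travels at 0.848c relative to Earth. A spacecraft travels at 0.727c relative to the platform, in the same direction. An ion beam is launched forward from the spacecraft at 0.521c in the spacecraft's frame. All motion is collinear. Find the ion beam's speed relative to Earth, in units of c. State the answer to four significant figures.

Compose velocities in two stages. Stage 1 (into S'): u₁ = (0.521+0.727)/(1+0.521×0.727) = 0.90516.
Stage 2 (into S): u = (0.90516+0.848)/(1+0.90516×0.848) = 0.99184, so the speed is 0.9918c.

0.9918c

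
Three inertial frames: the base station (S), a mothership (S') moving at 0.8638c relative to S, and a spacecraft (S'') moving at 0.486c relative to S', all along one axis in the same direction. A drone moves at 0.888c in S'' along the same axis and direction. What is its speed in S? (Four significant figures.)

First combine the drone and spacecraft (S''→S'): u₁ = (0.888 + 0.486)/(1 + 0.888×0.486) = 1.374/1.431568 = 0.95979.
Then combine with the mothership (S'→S): u = (0.95979 + 0.8638)/(1 + 0.95979×0.8638) = 1.82359/1.829066602 = 0.99701.

0.9970c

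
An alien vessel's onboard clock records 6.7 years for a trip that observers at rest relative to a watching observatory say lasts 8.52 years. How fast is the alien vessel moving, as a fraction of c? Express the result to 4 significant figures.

0.6177c

γ = Δt/Δτ = 8.52/6.7 = 1.2716.
β = √(1 − 1/γ²) = √(1 − 0.618442) = √0.381558 = 0.6177.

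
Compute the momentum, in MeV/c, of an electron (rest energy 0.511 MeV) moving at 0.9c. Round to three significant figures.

1.06 MeV/c

γ = 1/√(1 − β²) = 1/√(1 − 0.81) = 1/√0.19 = 1/0.43589 = 2.2942.
Momentum: p = γβ·mc = 2.2942 × 0.9 × 0.511 MeV/c = 1.06 MeV/c.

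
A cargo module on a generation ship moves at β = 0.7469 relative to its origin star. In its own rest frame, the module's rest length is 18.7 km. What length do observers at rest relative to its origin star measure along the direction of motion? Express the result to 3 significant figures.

γ = 1/√(1 − β²) = 1/√(1 − 0.55785961) = 1/√0.44214039 = 1/0.664936 = 1.5039.
Along the direction of motion the measured length is L₀/γ = 18.7/1.5039 = 12.4 km.

12.4 km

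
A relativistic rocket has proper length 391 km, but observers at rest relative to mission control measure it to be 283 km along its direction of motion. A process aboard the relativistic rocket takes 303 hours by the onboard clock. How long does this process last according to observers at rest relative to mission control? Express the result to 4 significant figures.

From L = L₀/γ: γ = 391/283 = 1.38163.
Δt = γΔτ = 1.38163 × 303 = 418.6 hours.

418.6 hours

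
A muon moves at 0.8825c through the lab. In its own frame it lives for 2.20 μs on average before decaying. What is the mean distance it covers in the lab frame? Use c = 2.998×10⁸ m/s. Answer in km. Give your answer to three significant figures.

1.24 km

With β = 0.8825, γ = 1/√(1 − 0.8825²) = 1/√0.22119375 = 2.1262.
Lab-frame lifetime: Δt = γτ = 2.1262 × 2.20 μs = 4.6776 μs.
Distance: d = vΔt = 0.8825 × 2.998×10⁸ m/s × 4.6776×10^-6 s = 1240 m = 1.24 km.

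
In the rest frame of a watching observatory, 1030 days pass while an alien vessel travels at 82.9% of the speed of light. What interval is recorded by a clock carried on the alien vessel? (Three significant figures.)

576 days

γ = 1/√(1 − β²) = 1/√(1 − 0.687241) = 1/√0.312759 = 1/0.559249 = 1.7881.
The moving clock records proper time: Δτ = Δt/γ = 1030/1.7881 = 576 days.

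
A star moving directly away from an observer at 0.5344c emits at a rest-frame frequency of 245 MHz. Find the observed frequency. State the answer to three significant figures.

Relativistic Doppler (source moving away): f_obs = f_src · √((1−β)/(1+β)).
With β = 0.5344: factor = √(0.4656/1.5344) = 0.55085.
f_obs = 245 × 0.55085 = 135 MHz.

135 MHz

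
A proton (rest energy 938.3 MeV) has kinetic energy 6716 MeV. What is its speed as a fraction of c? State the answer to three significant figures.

0.992c

K = (γ−1)mc², so γ = 1 + 6716/938.3 = 8.1576.
Then v/c = √(1 − γ⁻²) = √(1 − 0.0150271) = √0.9849729 = 0.992.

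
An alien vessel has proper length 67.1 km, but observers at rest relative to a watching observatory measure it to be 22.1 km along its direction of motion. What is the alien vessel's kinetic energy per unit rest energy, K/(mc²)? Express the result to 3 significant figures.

2.04

From L = L₀/γ: γ = 67.1/22.1 = 3.0362.
Since K = (γ−1)mc², K/(mc²) = 3.0362 − 1 = 2.04.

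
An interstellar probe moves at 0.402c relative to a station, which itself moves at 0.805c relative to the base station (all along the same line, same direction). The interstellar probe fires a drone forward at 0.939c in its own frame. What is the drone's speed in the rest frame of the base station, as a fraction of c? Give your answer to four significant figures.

Compose velocities in two stages. Stage 1 (into S'): u₁ = (0.939+0.402)/(1+0.939×0.402) = 0.97352.
Stage 2 (into S): u = (0.97352+0.805)/(1+0.97352×0.805) = 0.99711, so the speed is 0.9971c.

0.9971c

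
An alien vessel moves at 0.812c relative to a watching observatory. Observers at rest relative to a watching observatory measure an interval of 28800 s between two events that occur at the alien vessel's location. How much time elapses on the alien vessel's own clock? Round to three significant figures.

16800 s

γ = 1/√(1 − β²) = 1/√(1 − 0.659344) = 1/√0.340656 = 1/0.583657 = 1.7133.
The moving clock records proper time: Δτ = Δt/γ = 28800/1.7133 = 16800 s.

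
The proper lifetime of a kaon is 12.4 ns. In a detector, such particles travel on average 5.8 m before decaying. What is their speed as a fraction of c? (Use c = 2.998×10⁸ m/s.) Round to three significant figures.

0.842c

Let x = d/(cτ) = 5.800 m / (2.998×10⁸ m/s × 1.240×10^-8 s) = 1.5602. Since d = βγcτ, x = βγ = β/√(1−β²).
Solving: β² = x²/(1+x²) = 2.43422/3.43422 = 0.708813, so β = 0.842.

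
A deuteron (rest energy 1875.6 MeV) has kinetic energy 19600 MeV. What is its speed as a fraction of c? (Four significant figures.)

0.9962c

γ = 1 + K/(mc²) = 1 + 19600/1875.6 = 11.45.
β = √(1 − 1/γ²) = √(1 − 0.00762762) = √0.99237238 = 0.9962.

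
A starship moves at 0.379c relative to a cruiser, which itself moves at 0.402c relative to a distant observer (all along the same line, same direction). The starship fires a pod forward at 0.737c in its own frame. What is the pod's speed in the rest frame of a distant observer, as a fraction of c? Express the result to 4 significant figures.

0.9435c

First combine the pod and starship (S''→S'): u₁ = (0.737 + 0.379)/(1 + 0.737×0.379) = 1.116/1.279323 = 0.87234.
Then combine with the cruiser (S'→S): u = (0.87234 + 0.402)/(1 + 0.87234×0.402) = 1.27434/1.35068068 = 0.94348.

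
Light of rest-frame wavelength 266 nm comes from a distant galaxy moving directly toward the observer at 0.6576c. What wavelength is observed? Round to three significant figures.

Relativistic Doppler for wavelength: λ_obs = λ_src · √((1−β)/(1+β)).
With β = 0.6576: factor = √(0.3424/1.6576) = 0.45449.
λ_obs = 266 × 0.45449 = 121 nm.

121 nm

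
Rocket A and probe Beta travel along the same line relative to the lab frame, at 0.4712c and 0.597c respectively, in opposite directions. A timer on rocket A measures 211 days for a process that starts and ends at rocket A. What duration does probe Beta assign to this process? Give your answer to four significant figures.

Speed of rocket A in probe Beta's frame: u = (v_A + v_B)/(1 + v_A v_B/c²) = (0.4712 + 0.597)/(1 + 0.4712×0.597) = 1.0682/1.2813064 = 0.83368; |u| = 0.83368c.
At |u| = 0.83368c, γ = (1 − 0.695022)^(−1/2) = 1.8108.
Rocket A's interval is proper; time dilation gives Δt_B = γΔτ = 1.8108 × 211 days = 382.1 days.

382.1 days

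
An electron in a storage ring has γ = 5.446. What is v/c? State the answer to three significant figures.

β = √(1 − 1/γ²) = √(1 − 1/29.658916) = √0.966283 = 0.983.

0.983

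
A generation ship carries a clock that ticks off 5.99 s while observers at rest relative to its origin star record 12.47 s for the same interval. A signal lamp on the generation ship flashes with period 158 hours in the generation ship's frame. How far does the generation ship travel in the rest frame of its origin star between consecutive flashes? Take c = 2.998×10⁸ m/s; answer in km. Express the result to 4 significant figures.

From Δt = γΔτ: γ = 12.47/5.99 = 2.0818.
β = √(1 − 1/γ²) = 0.87707. Lab-frame period = γτ = 2.0818×158 hours = 328.92 hours. Distance = βc × γτ = 0.87707 × 2.998×10⁸ m/s × 1184112 s = 3.1136×10^14 m = 3.114×10^11 km.

3.114×10^11 km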